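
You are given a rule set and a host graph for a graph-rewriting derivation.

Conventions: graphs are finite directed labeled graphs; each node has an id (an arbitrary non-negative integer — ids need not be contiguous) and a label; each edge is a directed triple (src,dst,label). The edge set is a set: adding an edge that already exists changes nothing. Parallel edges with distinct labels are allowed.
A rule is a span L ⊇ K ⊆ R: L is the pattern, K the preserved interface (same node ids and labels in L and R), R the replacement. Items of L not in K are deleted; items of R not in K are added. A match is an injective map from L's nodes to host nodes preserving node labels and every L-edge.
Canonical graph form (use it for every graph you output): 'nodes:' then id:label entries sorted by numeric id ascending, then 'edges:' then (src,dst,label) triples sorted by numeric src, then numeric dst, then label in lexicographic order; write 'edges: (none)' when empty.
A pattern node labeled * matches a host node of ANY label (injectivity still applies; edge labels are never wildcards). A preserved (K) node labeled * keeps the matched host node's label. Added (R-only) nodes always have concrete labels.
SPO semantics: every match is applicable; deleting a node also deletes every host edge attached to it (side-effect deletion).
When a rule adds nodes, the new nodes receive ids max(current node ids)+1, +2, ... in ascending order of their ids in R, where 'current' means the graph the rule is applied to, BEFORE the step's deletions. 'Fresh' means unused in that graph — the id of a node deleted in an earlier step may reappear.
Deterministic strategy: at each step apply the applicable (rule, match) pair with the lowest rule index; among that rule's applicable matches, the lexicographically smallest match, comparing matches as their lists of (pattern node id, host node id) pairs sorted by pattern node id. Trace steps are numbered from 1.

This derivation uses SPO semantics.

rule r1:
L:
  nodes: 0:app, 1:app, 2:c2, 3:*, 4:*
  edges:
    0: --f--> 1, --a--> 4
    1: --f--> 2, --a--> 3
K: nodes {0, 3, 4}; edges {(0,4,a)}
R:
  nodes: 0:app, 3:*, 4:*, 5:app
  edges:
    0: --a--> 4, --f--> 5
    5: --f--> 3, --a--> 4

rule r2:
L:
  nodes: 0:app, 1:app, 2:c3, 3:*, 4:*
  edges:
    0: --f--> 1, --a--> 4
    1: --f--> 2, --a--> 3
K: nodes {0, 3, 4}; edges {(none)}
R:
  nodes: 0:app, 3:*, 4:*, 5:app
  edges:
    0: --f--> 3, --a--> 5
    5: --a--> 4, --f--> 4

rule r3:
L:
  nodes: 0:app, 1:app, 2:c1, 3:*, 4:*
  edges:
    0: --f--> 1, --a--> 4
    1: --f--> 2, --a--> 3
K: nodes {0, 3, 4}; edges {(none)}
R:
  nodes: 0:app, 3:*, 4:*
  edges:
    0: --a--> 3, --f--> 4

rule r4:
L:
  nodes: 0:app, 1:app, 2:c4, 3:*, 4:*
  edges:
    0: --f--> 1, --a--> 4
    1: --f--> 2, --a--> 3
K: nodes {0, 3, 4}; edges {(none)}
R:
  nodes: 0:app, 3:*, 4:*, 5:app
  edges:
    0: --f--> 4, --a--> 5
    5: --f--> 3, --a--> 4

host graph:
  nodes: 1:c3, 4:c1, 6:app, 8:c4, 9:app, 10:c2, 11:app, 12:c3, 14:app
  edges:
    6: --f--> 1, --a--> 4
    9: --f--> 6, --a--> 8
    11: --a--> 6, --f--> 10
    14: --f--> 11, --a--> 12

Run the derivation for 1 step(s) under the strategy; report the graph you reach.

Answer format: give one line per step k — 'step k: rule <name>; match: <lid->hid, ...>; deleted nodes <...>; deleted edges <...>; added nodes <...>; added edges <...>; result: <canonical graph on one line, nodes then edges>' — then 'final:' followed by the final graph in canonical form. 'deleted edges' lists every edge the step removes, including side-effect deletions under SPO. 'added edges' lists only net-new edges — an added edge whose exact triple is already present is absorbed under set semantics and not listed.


step 1: rule r1; match: 0->14, 1->11, 2->10, 3->6, 4->12; deleted nodes 10, 11; deleted edges (11,6,a); (11,10,f); (14,11,f); added nodes 15; added edges (14,15,f); (15,6,f); (15,12,a); result: nodes: 1:c3, 4:c1, 6:app, 8:c4, 9:app, 12:c3, 14:app, 15:app edges: (6,1,f); (6,4,a); (9,6,f); (9,8,a); (14,12,a); (14,15,f); (15,6,f); (15,12,a)
final:
nodes: 1:c3, 4:c1, 6:app, 8:c4, 9:app, 12:c3, 14:app, 15:app
edges: (6,1,f); (6,4,a); (9,6,f); (9,8,a); (14,12,a); (14,15,f); (15,6,f); (15,12,a)


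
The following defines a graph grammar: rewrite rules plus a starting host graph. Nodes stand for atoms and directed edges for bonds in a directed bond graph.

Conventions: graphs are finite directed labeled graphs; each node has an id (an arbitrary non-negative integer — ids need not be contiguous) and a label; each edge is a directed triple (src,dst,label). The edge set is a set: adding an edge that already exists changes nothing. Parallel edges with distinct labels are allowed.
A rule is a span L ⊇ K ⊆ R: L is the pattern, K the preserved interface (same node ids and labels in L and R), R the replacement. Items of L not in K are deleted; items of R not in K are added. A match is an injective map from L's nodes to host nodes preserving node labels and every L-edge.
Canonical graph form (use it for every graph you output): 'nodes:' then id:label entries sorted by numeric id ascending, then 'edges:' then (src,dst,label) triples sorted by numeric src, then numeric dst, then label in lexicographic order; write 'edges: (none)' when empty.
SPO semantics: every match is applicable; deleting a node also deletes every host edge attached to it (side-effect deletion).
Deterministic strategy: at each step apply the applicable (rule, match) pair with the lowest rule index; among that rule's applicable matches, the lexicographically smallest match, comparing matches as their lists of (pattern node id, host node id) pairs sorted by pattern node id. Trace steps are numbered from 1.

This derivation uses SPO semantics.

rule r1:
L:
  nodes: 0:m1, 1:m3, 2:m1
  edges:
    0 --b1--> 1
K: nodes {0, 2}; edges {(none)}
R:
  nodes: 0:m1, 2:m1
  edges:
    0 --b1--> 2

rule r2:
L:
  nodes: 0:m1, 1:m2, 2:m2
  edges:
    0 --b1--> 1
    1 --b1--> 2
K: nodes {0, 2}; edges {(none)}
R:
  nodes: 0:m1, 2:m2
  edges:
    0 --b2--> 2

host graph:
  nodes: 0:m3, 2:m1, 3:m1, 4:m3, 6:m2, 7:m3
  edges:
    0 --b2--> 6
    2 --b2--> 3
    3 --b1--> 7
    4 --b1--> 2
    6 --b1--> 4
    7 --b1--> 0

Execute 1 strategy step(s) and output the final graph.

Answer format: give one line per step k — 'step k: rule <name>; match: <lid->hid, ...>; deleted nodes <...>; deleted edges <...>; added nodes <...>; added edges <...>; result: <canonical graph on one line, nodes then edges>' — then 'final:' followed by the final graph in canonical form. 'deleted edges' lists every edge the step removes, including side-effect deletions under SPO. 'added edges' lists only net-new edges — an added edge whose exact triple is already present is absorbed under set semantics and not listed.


step 1: rule r1; match: 0->3, 1->7, 2->2; deleted nodes 7; deleted edges (3,7,b1); (7,0,b1); added nodes (none); added edges (3,2,b1); result: nodes: 0:m3, 2:m1, 3:m1, 4:m3, 6:m2 edges: (0,6,b2); (2,3,b2); (3,2,b1); (4,2,b1); (6,4,b1)
final:
nodes: 0:m3, 2:m1, 3:m1, 4:m3, 6:m2
edges: (0,6,b2); (2,3,b2); (3,2,b1); (4,2,b1); (6,4,b1)


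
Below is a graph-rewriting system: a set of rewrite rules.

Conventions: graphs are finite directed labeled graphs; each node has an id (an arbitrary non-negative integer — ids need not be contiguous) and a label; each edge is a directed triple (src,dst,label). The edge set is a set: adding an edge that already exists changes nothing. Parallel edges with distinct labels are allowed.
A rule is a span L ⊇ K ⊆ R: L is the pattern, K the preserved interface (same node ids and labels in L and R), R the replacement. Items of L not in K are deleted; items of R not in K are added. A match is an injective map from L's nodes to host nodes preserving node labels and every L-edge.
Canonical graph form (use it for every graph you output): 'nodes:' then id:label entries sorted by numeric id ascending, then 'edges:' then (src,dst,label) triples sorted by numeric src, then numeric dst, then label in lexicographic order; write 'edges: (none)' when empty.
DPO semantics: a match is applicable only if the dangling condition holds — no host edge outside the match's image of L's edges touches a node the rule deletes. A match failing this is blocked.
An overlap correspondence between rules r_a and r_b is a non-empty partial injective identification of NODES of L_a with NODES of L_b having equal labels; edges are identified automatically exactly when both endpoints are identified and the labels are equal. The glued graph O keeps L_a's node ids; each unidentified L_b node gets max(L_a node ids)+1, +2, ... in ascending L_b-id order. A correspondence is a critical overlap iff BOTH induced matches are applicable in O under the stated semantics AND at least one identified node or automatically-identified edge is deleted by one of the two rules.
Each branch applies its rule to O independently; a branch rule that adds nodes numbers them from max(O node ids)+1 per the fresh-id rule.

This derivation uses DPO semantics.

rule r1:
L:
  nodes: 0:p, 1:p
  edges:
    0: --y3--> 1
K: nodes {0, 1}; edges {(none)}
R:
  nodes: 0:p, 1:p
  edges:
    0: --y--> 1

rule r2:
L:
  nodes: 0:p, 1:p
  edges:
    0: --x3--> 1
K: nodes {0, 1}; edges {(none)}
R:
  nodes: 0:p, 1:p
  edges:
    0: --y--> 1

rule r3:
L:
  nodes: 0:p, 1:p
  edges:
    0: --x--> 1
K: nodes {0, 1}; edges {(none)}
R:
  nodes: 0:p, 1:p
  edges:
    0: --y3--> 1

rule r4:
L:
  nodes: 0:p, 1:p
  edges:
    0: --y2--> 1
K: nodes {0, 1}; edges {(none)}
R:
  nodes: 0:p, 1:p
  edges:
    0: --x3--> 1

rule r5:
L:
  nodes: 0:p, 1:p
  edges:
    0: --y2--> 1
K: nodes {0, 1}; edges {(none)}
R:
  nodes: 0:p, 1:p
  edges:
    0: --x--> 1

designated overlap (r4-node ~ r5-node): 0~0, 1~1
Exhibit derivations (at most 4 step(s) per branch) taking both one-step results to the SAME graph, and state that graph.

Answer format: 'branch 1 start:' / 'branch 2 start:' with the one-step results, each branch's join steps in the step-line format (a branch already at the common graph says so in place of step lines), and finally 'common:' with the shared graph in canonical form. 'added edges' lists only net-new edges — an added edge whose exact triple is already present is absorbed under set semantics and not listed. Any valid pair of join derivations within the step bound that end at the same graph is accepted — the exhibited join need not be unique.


branch 1 start:
nodes: 0:p, 1:p
edges: (0,1,x3)
branch 2 start:
nodes: 0:p, 1:p
edges: (0,1,x)
branch 1 step 1: rule r2; match: 0->0, 1->1; deleted nodes (none); deleted edges (0,1,x3); added nodes (none); added edges (0,1,y); result: nodes: 0:p, 1:p edges: (0,1,y)
branch 2 step 1: rule r3; match: 0->0, 1->1; deleted nodes (none); deleted edges (0,1,x); added nodes (none); added edges (0,1,y3); result: nodes: 0:p, 1:p edges: (0,1,y3)
branch 2 step 2: rule r1; match: 0->0, 1->1; deleted nodes (none); deleted edges (0,1,y3); added nodes (none); added edges (0,1,y); result: nodes: 0:p, 1:p edges: (0,1,y)
common:
nodes: 0:p, 1:p
edges: (0,1,y)


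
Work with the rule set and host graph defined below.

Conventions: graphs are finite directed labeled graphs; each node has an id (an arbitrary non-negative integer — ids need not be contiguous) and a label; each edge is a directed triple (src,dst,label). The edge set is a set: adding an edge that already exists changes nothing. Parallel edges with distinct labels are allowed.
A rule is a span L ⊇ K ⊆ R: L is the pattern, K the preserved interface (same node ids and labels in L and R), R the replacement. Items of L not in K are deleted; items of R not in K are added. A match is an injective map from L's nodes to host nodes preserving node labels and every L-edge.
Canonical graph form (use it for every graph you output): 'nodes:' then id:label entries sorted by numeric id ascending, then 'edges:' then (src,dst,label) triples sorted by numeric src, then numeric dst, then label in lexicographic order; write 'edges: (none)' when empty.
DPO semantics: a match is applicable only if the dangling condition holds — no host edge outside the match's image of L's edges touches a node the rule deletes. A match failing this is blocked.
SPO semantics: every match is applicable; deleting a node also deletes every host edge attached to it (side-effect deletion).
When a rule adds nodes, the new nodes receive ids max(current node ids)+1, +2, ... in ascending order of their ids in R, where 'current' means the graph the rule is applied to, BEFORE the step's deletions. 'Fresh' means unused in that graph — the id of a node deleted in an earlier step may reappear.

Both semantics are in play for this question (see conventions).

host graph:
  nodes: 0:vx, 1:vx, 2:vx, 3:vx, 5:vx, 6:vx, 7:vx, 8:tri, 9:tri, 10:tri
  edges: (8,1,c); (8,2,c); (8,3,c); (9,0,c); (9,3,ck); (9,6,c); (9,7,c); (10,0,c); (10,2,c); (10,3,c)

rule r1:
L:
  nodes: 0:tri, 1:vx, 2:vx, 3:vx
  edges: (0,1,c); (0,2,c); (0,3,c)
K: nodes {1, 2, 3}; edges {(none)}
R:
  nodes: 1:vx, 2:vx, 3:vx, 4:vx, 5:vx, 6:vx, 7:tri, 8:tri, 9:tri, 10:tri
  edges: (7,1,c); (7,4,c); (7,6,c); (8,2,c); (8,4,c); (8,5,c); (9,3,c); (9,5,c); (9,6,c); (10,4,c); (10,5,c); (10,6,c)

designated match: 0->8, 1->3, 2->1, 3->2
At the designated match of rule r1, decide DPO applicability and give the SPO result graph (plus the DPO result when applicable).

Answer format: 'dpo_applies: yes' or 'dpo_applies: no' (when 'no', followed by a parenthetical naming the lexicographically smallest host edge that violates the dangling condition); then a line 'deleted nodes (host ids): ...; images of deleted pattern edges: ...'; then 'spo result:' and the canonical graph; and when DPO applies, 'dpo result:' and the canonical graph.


dpo_applies: yes
deleted nodes (host ids): 8; images of deleted pattern edges: (8,1,c); (8,2,c); (8,3,c)
spo result:
nodes: 0:vx, 1:vx, 2:vx, 3:vx, 5:vx, 6:vx, 7:vx, 9:tri, 10:tri, 11:vx, 12:vx, 13:vx, 14:tri, 15:tri, 16:tri, 17:tri
edges: (9,0,c); (9,3,ck); (9,6,c); (9,7,c); (10,0,c); (10,2,c); (10,3,c); (14,3,c); (14,11,c); (14,13,c); (15,1,c); (15,11,c); (15,12,c); (16,2,c); (16,12,c); (16,13,c); (17,11,c); (17,12,c); (17,13,c)
dpo result:
nodes: 0:vx, 1:vx, 2:vx, 3:vx, 5:vx, 6:vx, 7:vx, 9:tri, 10:tri, 11:vx, 12:vx, 13:vx, 14:tri, 15:tri, 16:tri, 17:tri
edges: (9,0,c); (9,3,ck); (9,6,c); (9,7,c); (10,0,c); (10,2,c); (10,3,c); (14,3,c); (14,11,c); (14,13,c); (15,1,c); (15,11,c); (15,12,c); (16,2,c); (16,12,c); (16,13,c); (17,11,c); (17,12,c); (17,13,c)


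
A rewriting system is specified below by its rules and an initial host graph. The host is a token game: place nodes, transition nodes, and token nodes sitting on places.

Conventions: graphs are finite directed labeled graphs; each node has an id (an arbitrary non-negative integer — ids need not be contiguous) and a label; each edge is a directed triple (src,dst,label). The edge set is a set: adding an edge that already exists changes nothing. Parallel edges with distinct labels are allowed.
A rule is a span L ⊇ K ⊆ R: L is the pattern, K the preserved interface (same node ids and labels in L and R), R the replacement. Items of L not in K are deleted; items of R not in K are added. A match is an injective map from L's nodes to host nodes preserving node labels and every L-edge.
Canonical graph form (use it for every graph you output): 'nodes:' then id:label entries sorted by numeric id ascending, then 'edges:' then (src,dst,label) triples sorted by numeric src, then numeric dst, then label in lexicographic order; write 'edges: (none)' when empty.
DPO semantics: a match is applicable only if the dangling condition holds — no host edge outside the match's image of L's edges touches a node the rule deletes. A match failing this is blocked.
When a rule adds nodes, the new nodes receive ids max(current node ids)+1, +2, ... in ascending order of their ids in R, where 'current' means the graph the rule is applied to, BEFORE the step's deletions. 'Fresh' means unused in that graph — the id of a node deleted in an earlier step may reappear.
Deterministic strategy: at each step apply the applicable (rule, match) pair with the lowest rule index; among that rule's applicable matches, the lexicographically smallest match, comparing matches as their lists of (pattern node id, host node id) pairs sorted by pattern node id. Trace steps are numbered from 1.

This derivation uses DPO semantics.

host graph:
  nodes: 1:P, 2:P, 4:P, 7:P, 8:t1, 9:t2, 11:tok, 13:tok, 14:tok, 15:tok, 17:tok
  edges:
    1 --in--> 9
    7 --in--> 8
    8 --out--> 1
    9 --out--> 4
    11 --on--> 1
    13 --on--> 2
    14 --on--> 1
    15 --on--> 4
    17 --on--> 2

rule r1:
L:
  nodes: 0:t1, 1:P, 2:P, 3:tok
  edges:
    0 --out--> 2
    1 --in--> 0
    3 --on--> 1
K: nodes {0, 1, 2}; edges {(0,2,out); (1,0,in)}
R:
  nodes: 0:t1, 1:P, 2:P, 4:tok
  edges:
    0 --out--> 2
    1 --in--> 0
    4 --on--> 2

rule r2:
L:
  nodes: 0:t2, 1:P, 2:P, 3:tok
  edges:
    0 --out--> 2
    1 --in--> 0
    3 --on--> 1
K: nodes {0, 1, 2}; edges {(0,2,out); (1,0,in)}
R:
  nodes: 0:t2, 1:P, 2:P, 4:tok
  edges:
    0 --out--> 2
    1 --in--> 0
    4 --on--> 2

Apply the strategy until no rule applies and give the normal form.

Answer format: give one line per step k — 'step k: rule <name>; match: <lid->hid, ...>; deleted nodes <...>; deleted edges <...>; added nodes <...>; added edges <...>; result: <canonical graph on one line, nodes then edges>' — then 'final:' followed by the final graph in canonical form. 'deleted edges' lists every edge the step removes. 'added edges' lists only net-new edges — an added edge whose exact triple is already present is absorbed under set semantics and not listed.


step 1: rule r2; match: 0->9, 1->1, 2->4, 3->11; deleted nodes 11; deleted edges (11,1,on); added nodes 18; added edges (18,4,on); result: nodes: 1:P, 2:P, 4:P, 7:P, 8:t1, 9:t2, 13:tok, 14:tok, 15:tok, 17:tok, 18:tok edges: (1,9,in); (7,8,in); (8,1,out); (9,4,out); (13,2,on); (14,1,on); (15,4,on); (17,2,on); (18,4,on)
step 2: rule r2; match: 0->9, 1->1, 2->4, 3->14; deleted nodes 14; deleted edges (14,1,on); added nodes 19; added edges (19,4,on); result: nodes: 1:P, 2:P, 4:P, 7:P, 8:t1, 9:t2, 13:tok, 15:tok, 17:tok, 18:tok, 19:tok edges: (1,9,in); (7,8,in); (8,1,out); (9,4,out); (13,2,on); (15,4,on); (17,2,on); (18,4,on); (19,4,on)
final:
nodes: 1:P, 2:P, 4:P, 7:P, 8:t1, 9:t2, 13:tok, 15:tok, 17:tok, 18:tok, 19:tok
edges: (1,9,in); (7,8,in); (8,1,out); (9,4,out); (13,2,on); (15,4,on); (17,2,on); (18,4,on); (19,4,on)


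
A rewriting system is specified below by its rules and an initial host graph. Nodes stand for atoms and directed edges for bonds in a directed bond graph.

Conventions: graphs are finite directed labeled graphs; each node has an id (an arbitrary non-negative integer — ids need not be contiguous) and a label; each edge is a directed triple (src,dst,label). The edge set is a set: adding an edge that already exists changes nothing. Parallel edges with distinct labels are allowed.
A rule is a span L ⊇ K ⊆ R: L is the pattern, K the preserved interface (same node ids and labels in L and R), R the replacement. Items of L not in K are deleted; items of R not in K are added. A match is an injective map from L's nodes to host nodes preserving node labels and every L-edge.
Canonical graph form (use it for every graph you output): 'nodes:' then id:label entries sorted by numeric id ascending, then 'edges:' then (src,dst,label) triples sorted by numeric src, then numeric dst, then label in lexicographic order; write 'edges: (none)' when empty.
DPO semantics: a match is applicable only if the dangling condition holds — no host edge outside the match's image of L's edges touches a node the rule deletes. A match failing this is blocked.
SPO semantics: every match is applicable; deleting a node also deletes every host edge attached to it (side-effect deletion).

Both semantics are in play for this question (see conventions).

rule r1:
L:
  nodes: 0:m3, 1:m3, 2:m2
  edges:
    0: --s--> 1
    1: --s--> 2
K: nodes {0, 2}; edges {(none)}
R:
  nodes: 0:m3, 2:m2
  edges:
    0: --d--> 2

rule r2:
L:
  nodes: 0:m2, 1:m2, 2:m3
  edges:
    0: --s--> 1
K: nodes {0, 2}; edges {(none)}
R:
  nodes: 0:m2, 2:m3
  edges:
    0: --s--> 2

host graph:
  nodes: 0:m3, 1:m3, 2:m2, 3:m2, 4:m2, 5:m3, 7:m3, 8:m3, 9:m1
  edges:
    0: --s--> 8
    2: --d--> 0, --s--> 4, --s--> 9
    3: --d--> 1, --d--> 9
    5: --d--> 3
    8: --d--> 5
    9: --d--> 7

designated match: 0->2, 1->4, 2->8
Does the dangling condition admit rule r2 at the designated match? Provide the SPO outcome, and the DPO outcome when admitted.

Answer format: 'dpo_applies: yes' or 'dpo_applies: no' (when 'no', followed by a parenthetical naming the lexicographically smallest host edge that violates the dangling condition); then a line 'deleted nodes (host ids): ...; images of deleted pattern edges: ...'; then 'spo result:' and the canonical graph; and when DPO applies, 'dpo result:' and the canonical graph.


dpo_applies: yes
deleted nodes (host ids): 4; images of deleted pattern edges: (2,4,s)
spo result:
nodes: 0:m3, 1:m3, 2:m2, 3:m2, 5:m3, 7:m3, 8:m3, 9:m1
edges: (0,8,s); (2,0,d); (2,8,s); (2,9,s); (3,1,d); (3,9,d); (5,3,d); (8,5,d); (9,7,d)
dpo result:
nodes: 0:m3, 1:m3, 2:m2, 3:m2, 5:m3, 7:m3, 8:m3, 9:m1
edges: (0,8,s); (2,0,d); (2,8,s); (2,9,s); (3,1,d); (3,9,d); (5,3,d); (8,5,d); (9,7,d)


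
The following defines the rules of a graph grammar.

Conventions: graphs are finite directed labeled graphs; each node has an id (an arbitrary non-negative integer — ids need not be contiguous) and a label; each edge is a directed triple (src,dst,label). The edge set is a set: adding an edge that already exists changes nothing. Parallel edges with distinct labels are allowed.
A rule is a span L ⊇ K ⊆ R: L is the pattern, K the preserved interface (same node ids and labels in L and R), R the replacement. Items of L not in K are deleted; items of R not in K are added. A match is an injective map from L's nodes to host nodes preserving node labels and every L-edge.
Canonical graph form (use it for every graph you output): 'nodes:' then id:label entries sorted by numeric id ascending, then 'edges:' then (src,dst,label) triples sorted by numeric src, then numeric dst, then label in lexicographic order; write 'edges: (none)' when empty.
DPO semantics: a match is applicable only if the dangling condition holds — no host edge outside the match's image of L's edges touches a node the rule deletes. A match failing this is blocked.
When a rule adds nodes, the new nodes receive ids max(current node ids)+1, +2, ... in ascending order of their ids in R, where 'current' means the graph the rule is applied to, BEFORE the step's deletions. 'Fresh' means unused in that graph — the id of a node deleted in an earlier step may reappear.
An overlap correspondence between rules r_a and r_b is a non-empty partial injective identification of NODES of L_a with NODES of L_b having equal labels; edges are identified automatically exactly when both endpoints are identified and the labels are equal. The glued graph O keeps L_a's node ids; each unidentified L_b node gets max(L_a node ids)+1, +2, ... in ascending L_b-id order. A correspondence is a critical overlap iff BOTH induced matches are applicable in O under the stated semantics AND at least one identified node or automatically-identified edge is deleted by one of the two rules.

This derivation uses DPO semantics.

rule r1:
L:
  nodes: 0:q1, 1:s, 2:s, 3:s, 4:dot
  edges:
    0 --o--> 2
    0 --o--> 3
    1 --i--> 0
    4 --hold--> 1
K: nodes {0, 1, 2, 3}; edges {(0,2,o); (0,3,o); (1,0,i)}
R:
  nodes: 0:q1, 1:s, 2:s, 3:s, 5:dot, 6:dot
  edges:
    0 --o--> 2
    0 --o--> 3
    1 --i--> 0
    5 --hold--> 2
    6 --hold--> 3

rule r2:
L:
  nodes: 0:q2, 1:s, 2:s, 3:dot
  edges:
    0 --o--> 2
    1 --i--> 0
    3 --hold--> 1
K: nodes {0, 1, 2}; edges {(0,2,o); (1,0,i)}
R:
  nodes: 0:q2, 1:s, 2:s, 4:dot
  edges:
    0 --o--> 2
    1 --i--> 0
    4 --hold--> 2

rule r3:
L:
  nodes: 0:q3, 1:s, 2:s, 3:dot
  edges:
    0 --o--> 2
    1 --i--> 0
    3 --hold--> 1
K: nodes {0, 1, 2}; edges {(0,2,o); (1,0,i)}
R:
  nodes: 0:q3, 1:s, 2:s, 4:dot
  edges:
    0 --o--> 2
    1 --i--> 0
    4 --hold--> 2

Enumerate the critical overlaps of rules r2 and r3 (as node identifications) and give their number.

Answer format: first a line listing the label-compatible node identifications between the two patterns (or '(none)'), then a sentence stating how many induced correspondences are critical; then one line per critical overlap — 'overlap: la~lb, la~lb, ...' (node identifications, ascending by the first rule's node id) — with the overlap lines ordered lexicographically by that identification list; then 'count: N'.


label-compatible node identifications between L(r2) and L(r3): 1~1, 1~2, 2~1, 2~2, 3~3
2 of the induced correspondences are critical overlaps of r2 and r3.
overlap: 1~1, 2~2, 3~3
overlap: 1~1, 3~3
count: 2


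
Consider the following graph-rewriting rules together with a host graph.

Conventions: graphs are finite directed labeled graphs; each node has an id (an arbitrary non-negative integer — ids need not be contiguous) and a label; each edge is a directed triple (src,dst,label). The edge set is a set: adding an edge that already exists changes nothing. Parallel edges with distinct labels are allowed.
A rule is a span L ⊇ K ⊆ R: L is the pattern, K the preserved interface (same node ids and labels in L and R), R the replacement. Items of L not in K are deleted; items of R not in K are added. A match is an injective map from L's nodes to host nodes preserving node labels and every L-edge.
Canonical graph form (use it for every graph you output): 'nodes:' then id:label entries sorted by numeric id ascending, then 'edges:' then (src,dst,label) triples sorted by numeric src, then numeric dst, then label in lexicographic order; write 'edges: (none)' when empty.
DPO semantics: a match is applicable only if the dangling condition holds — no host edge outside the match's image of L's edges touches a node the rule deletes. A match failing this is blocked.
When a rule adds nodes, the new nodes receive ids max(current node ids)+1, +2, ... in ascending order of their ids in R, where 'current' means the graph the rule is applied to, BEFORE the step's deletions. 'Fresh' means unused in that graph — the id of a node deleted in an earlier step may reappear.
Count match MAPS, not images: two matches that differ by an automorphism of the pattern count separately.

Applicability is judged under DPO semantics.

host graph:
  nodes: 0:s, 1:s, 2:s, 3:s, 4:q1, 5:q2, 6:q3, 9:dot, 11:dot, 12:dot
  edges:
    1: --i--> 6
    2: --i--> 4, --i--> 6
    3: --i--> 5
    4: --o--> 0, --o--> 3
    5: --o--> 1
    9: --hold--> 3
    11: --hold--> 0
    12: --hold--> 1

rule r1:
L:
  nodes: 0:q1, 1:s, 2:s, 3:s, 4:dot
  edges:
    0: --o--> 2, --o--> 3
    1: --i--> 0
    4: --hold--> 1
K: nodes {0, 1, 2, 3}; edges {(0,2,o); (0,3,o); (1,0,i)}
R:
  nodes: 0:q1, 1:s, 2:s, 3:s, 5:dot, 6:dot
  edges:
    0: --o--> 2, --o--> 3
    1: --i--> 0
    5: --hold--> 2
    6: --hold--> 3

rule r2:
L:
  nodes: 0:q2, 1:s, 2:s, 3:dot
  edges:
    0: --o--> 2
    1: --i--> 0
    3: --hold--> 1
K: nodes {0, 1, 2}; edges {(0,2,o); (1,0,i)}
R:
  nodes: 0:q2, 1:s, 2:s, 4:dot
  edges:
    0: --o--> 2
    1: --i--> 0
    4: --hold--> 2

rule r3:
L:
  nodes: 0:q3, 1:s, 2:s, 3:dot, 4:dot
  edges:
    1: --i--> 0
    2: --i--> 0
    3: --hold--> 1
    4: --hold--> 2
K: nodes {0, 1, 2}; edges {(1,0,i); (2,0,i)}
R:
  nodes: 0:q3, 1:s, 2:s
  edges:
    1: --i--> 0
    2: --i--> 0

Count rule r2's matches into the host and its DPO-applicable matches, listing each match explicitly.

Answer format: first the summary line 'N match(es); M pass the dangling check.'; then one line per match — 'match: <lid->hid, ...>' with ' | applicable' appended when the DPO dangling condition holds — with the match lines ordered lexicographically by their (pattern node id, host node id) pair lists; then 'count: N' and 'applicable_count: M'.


1 match(es); 1 pass the dangling check.
match: 0->5, 1->3, 2->1, 3->9 | applicable
count: 1
applicable_count: 1


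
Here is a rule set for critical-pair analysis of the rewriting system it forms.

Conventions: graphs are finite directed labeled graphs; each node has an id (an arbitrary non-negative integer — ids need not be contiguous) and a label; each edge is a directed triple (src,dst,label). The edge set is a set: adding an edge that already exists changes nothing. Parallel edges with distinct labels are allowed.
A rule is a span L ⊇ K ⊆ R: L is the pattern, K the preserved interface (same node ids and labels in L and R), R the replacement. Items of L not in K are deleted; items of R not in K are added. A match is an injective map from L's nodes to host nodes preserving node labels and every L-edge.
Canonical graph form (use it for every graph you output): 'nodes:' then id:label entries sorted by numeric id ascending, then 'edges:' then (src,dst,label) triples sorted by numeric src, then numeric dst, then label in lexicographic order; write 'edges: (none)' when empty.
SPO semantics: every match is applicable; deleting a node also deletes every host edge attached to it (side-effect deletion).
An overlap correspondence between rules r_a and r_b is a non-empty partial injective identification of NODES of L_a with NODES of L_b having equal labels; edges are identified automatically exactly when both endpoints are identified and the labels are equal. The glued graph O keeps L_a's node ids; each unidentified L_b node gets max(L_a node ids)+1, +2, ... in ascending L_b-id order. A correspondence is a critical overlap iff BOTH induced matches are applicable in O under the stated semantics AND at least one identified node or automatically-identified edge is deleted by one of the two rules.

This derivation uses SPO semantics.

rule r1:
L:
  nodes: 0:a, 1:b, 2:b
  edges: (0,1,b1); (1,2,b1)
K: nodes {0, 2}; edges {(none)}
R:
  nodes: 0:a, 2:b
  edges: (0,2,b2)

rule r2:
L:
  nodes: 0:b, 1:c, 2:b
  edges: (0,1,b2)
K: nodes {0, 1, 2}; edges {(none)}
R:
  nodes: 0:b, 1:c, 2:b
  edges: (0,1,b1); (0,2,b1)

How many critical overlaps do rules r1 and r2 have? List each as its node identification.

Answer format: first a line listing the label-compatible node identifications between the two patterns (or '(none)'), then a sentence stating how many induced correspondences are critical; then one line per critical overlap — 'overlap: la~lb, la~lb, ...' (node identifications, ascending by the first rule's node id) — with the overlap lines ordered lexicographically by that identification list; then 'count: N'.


label-compatible node identifications between L(r1) and L(r2): 1~0, 1~2, 2~0, 2~2
4 of the induced correspondences are critical overlaps of r1 and r2.
overlap: 1~0
overlap: 1~0, 2~2
overlap: 1~2
overlap: 1~2, 2~0
count: 4


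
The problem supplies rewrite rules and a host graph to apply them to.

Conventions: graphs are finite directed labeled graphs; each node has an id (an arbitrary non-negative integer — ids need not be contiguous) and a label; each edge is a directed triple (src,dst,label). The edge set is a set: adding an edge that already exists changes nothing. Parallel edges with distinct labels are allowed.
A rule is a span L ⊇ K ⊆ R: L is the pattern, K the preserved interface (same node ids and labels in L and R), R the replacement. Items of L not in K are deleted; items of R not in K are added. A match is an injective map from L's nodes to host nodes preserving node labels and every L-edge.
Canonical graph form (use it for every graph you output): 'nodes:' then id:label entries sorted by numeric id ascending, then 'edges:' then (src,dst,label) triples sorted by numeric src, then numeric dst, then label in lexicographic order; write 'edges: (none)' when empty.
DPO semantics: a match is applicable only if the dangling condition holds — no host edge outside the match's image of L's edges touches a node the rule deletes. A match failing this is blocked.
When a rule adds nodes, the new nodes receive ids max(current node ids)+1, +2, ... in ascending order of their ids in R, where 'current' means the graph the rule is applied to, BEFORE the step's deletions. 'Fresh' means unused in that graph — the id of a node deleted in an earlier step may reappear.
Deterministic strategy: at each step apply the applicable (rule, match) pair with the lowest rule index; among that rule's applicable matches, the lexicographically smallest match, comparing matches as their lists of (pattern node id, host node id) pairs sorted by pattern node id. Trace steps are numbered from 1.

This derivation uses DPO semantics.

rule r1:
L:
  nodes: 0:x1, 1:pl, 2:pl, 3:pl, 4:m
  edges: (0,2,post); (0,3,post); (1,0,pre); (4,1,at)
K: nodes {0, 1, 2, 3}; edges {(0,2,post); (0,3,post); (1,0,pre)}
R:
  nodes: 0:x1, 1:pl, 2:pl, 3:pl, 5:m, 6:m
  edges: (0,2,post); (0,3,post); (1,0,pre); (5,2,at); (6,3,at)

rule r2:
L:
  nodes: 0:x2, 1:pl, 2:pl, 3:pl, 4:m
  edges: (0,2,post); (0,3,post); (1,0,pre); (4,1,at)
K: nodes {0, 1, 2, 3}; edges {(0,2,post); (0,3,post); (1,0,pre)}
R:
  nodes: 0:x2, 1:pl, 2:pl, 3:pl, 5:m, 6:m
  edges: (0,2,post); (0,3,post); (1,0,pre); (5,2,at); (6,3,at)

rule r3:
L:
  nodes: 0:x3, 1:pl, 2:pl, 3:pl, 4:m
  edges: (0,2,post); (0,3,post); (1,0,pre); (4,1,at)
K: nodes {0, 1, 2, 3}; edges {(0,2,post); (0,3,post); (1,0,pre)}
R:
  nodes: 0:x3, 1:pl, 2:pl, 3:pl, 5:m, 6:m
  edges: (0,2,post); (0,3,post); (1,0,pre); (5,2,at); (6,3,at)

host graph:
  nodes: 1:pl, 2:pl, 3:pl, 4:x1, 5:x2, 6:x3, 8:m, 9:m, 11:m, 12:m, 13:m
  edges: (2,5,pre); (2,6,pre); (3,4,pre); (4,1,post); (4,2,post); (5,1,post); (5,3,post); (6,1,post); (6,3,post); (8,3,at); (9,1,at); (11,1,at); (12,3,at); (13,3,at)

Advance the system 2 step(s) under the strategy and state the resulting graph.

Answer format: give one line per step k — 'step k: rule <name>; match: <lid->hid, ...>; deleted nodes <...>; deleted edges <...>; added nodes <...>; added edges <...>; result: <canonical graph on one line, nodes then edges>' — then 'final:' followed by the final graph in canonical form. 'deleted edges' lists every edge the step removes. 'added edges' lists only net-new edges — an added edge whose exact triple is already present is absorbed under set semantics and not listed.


step 1: rule r1; match: 0->4, 1->3, 2->1, 3->2, 4->8; deleted nodes 8; deleted edges (8,3,at); added nodes 14, 15; added edges (14,1,at); (15,2,at); result: nodes: 1:pl, 2:pl, 3:pl, 4:x1, 5:x2, 6:x3, 9:m, 11:m, 12:m, 13:m, 14:m, 15:m edges: (2,5,pre); (2,6,pre); (3,4,pre); (4,1,post); (4,2,post); (5,1,post); (5,3,post); (6,1,post); (6,3,post); (9,1,at); (11,1,at); (12,3,at); (13,3,at); (14,1,at); (15,2,at)
step 2: rule r1; match: 0->4, 1->3, 2->1, 3->2, 4->12; deleted nodes 12; deleted edges (12,3,at); added nodes 16, 17; added edges (16,1,at); (17,2,at); result: nodes: 1:pl, 2:pl, 3:pl, 4:x1, 5:x2, 6:x3, 9:m, 11:m, 13:m, 14:m, 15:m, 16:m, 17:m edges: (2,5,pre); (2,6,pre); (3,4,pre); (4,1,post); (4,2,post); (5,1,post); (5,3,post); (6,1,post); (6,3,post); (9,1,at); (11,1,at); (13,3,at); (14,1,at); (15,2,at); (16,1,at); (17,2,at)
final:
nodes: 1:pl, 2:pl, 3:pl, 4:x1, 5:x2, 6:x3, 9:m, 11:m, 13:m, 14:m, 15:m, 16:m, 17:m
edges: (2,5,pre); (2,6,pre); (3,4,pre); (4,1,post); (4,2,post); (5,1,post); (5,3,post); (6,1,post); (6,3,post); (9,1,at); (11,1,at); (13,3,at); (14,1,at); (15,2,at); (16,1,at); (17,2,at)


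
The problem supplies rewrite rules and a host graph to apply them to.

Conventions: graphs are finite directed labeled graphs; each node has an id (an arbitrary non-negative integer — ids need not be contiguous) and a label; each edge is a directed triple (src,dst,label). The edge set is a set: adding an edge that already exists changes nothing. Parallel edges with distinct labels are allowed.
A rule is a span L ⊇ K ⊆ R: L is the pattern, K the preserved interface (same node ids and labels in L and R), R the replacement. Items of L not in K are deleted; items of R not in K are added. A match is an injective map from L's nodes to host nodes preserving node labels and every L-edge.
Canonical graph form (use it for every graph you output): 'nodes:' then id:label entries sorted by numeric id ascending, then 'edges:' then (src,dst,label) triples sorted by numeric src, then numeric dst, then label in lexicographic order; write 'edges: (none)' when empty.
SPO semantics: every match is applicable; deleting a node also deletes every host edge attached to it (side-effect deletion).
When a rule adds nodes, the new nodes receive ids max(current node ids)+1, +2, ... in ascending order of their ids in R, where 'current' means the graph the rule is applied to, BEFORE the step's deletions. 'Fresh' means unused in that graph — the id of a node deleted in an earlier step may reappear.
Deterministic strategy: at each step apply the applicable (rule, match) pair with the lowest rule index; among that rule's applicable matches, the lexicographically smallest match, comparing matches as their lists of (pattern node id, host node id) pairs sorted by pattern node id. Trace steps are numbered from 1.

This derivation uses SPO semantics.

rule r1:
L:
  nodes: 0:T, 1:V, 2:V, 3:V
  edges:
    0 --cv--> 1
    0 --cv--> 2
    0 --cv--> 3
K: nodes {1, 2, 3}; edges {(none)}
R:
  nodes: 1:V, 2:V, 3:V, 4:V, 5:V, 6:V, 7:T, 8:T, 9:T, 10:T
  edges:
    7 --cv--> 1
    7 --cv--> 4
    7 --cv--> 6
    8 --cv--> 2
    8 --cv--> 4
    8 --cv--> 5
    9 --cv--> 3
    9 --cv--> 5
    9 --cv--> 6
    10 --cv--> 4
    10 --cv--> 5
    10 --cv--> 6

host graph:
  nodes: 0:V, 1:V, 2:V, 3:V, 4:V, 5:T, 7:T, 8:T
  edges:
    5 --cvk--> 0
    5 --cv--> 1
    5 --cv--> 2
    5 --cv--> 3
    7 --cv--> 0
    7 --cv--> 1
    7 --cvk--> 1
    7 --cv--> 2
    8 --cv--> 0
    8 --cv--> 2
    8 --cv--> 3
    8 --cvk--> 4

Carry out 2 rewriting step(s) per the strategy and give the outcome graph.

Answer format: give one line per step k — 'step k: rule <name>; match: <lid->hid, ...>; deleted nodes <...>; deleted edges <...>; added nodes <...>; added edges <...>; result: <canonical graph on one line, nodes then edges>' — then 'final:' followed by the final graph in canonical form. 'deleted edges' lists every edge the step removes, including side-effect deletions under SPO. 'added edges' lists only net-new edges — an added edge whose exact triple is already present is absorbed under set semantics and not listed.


step 1: rule r1; match: 0->5, 1->1, 2->2, 3->3; deleted nodes 5; deleted edges (5,0,cvk); (5,1,cv); (5,2,cv); (5,3,cv); added nodes 9, 10, 11, 12, 13, 14, 15; added edges (12,1,cv); (12,9,cv); (12,11,cv); (13,2,cv); (13,9,cv); (13,10,cv); (14,3,cv); (14,10,cv); (14,11,cv); (15,9,cv); (15,10,cv); (15,11,cv); result: nodes: 0:V, 1:V, 2:V, 3:V, 4:V, 7:T, 8:T, 9:V, 10:V, 11:V, 12:T, 13:T, 14:T, 15:T edges: (7,0,cv); (7,1,cv); (7,1,cvk); (7,2,cv); (8,0,cv); (8,2,cv); (8,3,cv); (8,4,cvk); (12,1,cv); (12,9,cv); (12,11,cv); (13,2,cv); (13,9,cv); (13,10,cv); (14,3,cv); (14,10,cv); (14,11,cv); (15,9,cv); (15,10,cv); (15,11,cv)
step 2: rule r1; match: 0->7, 1->0, 2->1, 3->2; deleted nodes 7; deleted edges (7,0,cv); (7,1,cv); (7,1,cvk); (7,2,cv); added nodes 16, 17, 18, 19, 20, 21, 22; added edges (19,0,cv); (19,16,cv); (19,18,cv); (20,1,cv); (20,16,cv); (20,17,cv); (21,2,cv); (21,17,cv); (21,18,cv); (22,16,cv); (22,17,cv); (22,18,cv); result: nodes: 0:V, 1:V, 2:V, 3:V, 4:V, 8:T, 9:V, 10:V, 11:V, 12:T, 13:T, 14:T, 15:T, 16:V, 17:V, 18:V, 19:T, 20:T, 21:T, 22:T edges: (8,0,cv); (8,2,cv); (8,3,cv); (8,4,cvk); (12,1,cv); (12,9,cv); (12,11,cv); (13,2,cv); (13,9,cv); (13,10,cv); (14,3,cv); (14,10,cv); (14,11,cv); (15,9,cv); (15,10,cv); (15,11,cv); (19,0,cv); (19,16,cv); (19,18,cv); (20,1,cv); (20,16,cv); (20,17,cv); (21,2,cv); (21,17,cv); (21,18,cv); (22,16,cv); (22,17,cv); (22,18,cv)
final:
nodes: 0:V, 1:V, 2:V, 3:V, 4:V, 8:T, 9:V, 10:V, 11:V, 12:T, 13:T, 14:T, 15:T, 16:V, 17:V, 18:V, 19:T, 20:T, 21:T, 22:T
edges: (8,0,cv); (8,2,cv); (8,3,cv); (8,4,cvk); (12,1,cv); (12,9,cv); (12,11,cv); (13,2,cv); (13,9,cv); (13,10,cv); (14,3,cv); (14,10,cv); (14,11,cv); (15,9,cv); (15,10,cv); (15,11,cv); (19,0,cv); (19,16,cv); (19,18,cv); (20,1,cv); (20,16,cv); (20,17,cv); (21,2,cv); (21,17,cv); (21,18,cv); (22,16,cv); (22,17,cv); (22,18,cv)


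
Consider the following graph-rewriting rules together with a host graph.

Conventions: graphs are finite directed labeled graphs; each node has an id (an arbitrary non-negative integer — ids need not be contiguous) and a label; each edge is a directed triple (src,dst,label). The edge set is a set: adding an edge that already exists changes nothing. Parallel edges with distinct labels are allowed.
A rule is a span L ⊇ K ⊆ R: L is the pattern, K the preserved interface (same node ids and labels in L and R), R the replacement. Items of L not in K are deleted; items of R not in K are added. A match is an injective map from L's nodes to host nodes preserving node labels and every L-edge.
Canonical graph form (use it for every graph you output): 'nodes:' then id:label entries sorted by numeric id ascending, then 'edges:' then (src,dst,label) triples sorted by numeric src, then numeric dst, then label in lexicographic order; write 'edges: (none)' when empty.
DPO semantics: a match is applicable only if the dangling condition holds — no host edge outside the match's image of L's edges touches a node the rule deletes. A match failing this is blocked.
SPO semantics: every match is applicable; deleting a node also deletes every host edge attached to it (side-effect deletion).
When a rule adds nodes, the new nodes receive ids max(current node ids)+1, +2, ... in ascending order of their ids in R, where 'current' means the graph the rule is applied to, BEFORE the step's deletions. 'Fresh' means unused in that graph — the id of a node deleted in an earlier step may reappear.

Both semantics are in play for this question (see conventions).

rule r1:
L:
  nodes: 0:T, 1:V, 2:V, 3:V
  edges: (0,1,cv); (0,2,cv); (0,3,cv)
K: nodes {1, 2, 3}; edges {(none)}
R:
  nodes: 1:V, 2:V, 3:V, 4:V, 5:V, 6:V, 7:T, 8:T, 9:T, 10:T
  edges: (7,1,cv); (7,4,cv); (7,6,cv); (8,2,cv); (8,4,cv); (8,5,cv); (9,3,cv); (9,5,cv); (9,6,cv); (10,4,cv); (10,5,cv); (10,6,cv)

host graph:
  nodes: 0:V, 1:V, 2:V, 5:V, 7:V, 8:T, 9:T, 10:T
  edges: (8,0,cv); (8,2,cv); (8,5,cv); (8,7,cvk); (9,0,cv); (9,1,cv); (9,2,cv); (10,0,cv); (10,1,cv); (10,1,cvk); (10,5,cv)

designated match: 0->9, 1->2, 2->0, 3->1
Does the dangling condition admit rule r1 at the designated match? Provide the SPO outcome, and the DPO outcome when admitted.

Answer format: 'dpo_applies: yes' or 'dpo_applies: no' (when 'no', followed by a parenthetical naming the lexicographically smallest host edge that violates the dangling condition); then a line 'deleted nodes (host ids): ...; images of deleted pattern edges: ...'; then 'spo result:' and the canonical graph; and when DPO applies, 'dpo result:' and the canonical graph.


dpo_applies: yes
deleted nodes (host ids): 9; images of deleted pattern edges: (9,0,cv); (9,1,cv); (9,2,cv)
spo result:
nodes: 0:V, 1:V, 2:V, 5:V, 7:V, 8:T, 10:T, 11:V, 12:V, 13:V, 14:T, 15:T, 16:T, 17:T
edges: (8,0,cv); (8,2,cv); (8,5,cv); (8,7,cvk); (10,0,cv); (10,1,cv); (10,1,cvk); (10,5,cv); (14,2,cv); (14,11,cv); (14,13,cv); (15,0,cv); (15,11,cv); (15,12,cv); (16,1,cv); (16,12,cv); (16,13,cv); (17,11,cv); (17,12,cv); (17,13,cv)
dpo result:
nodes: 0:V, 1:V, 2:V, 5:V, 7:V, 8:T, 10:T, 11:V, 12:V, 13:V, 14:T, 15:T, 16:T, 17:T
edges: (8,0,cv); (8,2,cv); (8,5,cv); (8,7,cvk); (10,0,cv); (10,1,cv); (10,1,cvk); (10,5,cv); (14,2,cv); (14,11,cv); (14,13,cv); (15,0,cv); (15,11,cv); (15,12,cv); (16,1,cv); (16,12,cv); (16,13,cv); (17,11,cv); (17,12,cv); (17,13,cv)
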